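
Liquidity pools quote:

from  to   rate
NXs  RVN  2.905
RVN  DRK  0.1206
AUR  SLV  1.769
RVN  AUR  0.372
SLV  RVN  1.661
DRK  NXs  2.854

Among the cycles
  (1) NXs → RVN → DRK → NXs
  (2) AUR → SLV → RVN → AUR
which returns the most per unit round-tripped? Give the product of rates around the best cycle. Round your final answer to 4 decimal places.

(1) 2.905 × 0.1206 × 2.854 = 0.99988
(2) 1.769 × 1.661 × 0.372 = 1.09305
Highest is cycle (2) at 1.0931 (>1, arbitrage).

1.0931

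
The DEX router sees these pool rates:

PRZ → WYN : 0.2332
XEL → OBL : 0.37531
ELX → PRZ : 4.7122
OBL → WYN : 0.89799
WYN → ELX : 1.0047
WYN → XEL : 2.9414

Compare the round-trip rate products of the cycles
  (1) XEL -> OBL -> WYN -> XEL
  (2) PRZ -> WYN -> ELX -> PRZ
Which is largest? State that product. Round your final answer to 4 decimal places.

(1) 0.37531 × 0.89799 × 2.9414 = 0.99132
(2) 0.2332 × 1.0047 × 4.7122 = 1.10405
Highest is cycle (2) at 1.1040 (>1, arbitrage).

1.1040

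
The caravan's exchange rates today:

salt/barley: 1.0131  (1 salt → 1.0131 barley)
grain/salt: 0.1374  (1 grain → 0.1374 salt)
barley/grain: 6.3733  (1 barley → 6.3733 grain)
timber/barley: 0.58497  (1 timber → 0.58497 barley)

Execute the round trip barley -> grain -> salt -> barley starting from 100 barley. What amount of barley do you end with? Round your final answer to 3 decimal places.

100 barley × 6.3733 = 637.33 grain
637.33 grain × 0.1374 = 87.569142 salt
87.569142 salt × 1.0131 = 88.7162977602 barley

88.716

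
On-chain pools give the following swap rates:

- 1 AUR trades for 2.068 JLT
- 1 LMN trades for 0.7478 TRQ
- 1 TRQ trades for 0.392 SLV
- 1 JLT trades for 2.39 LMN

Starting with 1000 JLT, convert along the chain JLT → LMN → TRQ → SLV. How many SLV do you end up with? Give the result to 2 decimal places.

1000 JLT × 2.39 = 2390 LMN
2390 LMN × 0.7478 = 1787.242 TRQ
1787.242 TRQ × 0.392 = 700.598864 SLV

700.60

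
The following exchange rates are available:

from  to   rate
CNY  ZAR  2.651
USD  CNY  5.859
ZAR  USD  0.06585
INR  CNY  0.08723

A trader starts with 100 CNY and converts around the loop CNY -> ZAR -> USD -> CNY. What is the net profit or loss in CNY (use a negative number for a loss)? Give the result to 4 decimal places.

2.2796

100 CNY × 2.651 = 265.1 ZAR
265.1 ZAR × 0.06585 = 17.456835 USD
17.456835 USD × 5.859 = 102.279596265 CNY
Net change: 102.279596265 − 100 = 2.279596265 CNY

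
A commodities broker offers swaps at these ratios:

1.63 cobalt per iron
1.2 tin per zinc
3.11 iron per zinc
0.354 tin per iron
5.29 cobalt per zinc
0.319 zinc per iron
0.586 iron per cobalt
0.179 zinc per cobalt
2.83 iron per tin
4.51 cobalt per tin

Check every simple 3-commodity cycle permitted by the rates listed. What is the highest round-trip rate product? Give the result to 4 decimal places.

tin→iron→zinc→tin: 2.83 × 0.319 × 1.2 = 1.08332
cobalt→iron→zinc→cobalt: 0.586 × 0.319 × 5.29 = 0.98888
tin→cobalt→zinc→tin: 4.51 × 0.179 × 1.2 = 0.96875
tin→cobalt→iron→tin: 4.51 × 0.586 × 0.354 = 0.93557
cobalt→zinc→iron→cobalt: 0.179 × 3.11 × 1.63 = 0.90740
Maximum is tin→iron→zinc→tin at 1.0833; arbitrage exists.

1.0833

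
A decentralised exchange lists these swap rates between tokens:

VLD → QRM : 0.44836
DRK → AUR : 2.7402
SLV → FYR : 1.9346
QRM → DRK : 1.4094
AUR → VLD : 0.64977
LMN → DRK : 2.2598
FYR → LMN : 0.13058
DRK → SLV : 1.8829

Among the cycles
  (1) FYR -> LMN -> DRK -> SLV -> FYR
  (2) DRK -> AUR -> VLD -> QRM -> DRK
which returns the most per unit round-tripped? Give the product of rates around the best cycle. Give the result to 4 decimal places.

(1) 0.13058 × 2.2598 × 1.8829 × 1.9346 = 1.07489
(2) 2.7402 × 0.64977 × 0.44836 × 1.4094 = 1.12513
Highest is cycle (2) at 1.1251 (>1, arbitrage).

1.1251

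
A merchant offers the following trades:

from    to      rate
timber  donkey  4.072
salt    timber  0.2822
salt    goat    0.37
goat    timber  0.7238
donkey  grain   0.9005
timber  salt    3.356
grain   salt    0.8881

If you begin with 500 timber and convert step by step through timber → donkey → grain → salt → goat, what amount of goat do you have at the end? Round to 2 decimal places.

602.46

500 timber × 4.072 = 2036 donkey
2036 donkey × 0.9005 = 1833.418 grain
1833.418 grain × 0.8881 = 1628.2585258 salt
1628.2585258 salt × 0.37 = 602.455654546 goat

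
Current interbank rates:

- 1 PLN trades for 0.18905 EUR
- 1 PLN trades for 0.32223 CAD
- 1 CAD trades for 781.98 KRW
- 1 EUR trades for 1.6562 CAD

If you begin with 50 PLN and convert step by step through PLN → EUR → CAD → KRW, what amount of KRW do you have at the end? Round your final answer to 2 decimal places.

50 PLN × 0.18905 = 9.4525 EUR
9.4525 EUR × 1.6562 = 15.6552305 CAD
15.6552305 CAD × 781.98 = 12242.07714639 KRW

12242.08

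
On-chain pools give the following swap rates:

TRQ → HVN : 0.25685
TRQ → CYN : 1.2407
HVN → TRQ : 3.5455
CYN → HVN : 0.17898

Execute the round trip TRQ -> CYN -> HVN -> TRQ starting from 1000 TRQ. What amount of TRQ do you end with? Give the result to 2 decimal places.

787.32

1000 TRQ × 1.2407 = 1240.7 CYN
1240.7 CYN × 0.17898 = 222.060486 HVN
222.060486 HVN × 3.5455 = 787.315453113 TRQ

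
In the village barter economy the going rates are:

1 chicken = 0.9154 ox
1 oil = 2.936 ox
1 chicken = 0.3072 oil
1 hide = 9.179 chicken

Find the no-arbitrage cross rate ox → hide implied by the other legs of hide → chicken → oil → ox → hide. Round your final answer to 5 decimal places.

Known legs of the cycle: 9.179 × 0.3072 × 2.936 = 8.2788999168
For no arbitrage the full-cycle product must be 1, so the missing rate is 1 / 8.2788999168 ≈ 0.1207890.

0.12079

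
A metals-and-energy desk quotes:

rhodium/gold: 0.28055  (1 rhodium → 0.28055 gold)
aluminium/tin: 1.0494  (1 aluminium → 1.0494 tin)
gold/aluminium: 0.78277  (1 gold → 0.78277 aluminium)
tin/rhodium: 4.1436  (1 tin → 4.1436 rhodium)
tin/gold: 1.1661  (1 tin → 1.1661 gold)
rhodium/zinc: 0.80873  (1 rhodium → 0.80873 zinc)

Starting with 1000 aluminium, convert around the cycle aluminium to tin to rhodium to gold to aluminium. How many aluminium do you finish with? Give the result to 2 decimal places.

1000 aluminium × 1.0494 = 1049.4 tin
1049.4 tin × 4.1436 = 4348.29384 rhodium
4348.29384 rhodium × 0.28055 = 1219.913836812 gold
1219.913836812 gold × 0.78277 = 954.91195404132924 aluminium

954.91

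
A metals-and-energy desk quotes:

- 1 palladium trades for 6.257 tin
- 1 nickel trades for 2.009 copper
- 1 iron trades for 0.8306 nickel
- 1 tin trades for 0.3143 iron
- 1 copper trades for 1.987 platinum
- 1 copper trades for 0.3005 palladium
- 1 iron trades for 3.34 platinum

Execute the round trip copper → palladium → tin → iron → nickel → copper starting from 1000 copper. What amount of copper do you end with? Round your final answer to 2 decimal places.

986.11

1000 copper × 0.3005 = 300.5 palladium
300.5 palladium × 6.257 = 1880.2285 tin
1880.2285 tin × 0.3143 = 590.95581755 iron
590.95581755 iron × 0.8306 = 490.84790205703 nickel
490.84790205703 nickel × 2.009 = 986.11343523257327 copper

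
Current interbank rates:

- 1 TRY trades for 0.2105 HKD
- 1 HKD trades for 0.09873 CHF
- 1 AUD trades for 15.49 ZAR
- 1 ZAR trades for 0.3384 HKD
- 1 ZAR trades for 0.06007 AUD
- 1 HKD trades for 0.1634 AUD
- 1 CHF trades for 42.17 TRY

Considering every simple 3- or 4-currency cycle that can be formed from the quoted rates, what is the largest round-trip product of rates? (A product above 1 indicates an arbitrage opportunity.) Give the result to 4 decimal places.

TRY→HKD→CHF→TRY: 0.2105 × 0.09873 × 42.17 = 0.87640
AUD→ZAR→HKD→AUD: 15.49 × 0.3384 × 0.1634 = 0.85651
Maximum is TRY→HKD→CHF→TRY at 0.8764; no arbitrage — every cycle loses value.

0.8764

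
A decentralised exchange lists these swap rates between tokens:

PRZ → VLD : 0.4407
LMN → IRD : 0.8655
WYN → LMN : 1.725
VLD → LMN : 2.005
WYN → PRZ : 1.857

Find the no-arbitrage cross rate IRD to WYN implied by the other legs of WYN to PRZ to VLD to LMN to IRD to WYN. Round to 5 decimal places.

Known legs of the cycle: 1.857 × 0.4407 × 2.005 × 0.8655 = 1.42015714591725
For no arbitrage the full-cycle product must be 1, so the missing rate is 1 / 1.42015714591725 ≈ 0.7041474.

0.70415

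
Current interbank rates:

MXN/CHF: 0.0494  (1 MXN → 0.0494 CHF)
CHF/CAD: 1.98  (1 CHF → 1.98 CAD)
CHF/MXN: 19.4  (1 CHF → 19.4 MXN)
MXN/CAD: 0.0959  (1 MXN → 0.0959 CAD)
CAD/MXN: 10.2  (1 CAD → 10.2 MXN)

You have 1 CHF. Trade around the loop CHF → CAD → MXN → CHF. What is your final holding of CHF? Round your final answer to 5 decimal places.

1 CHF × 1.98 = 1.98 CAD
1.98 CAD × 10.2 = 20.196 MXN
20.196 MXN × 0.0494 = 0.9976824 CHF

0.99768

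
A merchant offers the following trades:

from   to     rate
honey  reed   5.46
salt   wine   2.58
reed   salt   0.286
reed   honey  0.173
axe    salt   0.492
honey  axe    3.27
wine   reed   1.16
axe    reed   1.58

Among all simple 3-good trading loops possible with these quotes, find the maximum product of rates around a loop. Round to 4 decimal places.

0.8938

honey→axe→reed→honey: 3.27 × 1.58 × 0.173 = 0.89382
salt→wine→reed→salt: 2.58 × 1.16 × 0.286 = 0.85594
Maximum is honey→axe→reed→honey at 0.8938; no arbitrage — every cycle loses value.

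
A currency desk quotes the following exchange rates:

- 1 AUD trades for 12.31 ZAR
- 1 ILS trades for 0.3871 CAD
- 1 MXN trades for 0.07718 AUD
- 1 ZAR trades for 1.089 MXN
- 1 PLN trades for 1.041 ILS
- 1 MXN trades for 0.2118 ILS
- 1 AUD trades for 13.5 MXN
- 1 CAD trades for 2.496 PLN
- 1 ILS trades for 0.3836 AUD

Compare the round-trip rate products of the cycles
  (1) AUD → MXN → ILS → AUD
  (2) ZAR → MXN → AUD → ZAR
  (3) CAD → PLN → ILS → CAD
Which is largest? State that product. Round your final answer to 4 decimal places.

(1) 13.5 × 0.2118 × 0.3836 = 1.09683
(2) 1.089 × 0.07718 × 12.31 = 1.03464
(3) 2.496 × 1.041 × 0.3871 = 1.00582
Highest is cycle (1) at 1.0968 (>1, arbitrage).

1.0968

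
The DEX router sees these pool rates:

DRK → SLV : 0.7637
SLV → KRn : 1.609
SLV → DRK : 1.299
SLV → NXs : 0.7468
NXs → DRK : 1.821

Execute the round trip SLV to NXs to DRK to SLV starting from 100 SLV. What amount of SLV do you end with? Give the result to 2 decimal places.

100 SLV × 0.7468 = 74.68 NXs
74.68 NXs × 1.821 = 135.99228 DRK
135.99228 DRK × 0.7637 = 103.857304236 SLV

103.86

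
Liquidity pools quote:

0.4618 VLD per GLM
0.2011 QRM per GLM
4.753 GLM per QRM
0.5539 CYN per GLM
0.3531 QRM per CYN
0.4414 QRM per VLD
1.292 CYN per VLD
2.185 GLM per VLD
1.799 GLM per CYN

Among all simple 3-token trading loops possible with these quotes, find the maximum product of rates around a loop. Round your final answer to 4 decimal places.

CYN→GLM→VLD→CYN: 1.799 × 0.4618 × 1.292 = 1.07337
QRM→GLM→VLD→QRM: 4.753 × 0.4618 × 0.4414 = 0.96884
CYN→QRM→GLM→CYN: 0.3531 × 4.753 × 0.5539 = 0.92960
Maximum is CYN→GLM→VLD→CYN at 1.0734; arbitrage exists.

1.0734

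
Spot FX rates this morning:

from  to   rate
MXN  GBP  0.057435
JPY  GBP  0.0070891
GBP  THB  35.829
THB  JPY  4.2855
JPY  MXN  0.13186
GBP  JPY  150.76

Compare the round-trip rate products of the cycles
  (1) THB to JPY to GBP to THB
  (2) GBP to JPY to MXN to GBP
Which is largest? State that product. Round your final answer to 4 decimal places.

1.1418

(1) 4.2855 × 0.0070891 × 35.829 = 1.08850
(2) 150.76 × 0.13186 × 0.057435 = 1.14176
Highest is cycle (2) at 1.1418 (>1, arbitrage).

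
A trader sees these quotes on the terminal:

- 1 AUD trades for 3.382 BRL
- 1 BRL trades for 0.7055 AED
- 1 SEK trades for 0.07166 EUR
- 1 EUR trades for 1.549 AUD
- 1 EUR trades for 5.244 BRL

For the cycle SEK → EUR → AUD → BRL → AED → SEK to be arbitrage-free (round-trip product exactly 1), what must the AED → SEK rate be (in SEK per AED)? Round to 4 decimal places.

3.7757

Known legs of the cycle: 0.07166 × 1.549 × 3.382 × 0.7055 = 0.26484930824134
For no arbitrage the full-cycle product must be 1, so the missing rate is 1 / 0.26484930824134 ≈ 3.775732.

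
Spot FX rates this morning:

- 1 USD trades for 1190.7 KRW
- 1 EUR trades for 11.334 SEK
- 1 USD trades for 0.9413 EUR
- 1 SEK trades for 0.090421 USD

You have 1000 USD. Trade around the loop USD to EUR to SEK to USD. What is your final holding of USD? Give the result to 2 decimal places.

1000 USD × 0.9413 = 941.3 EUR
941.3 EUR × 11.334 = 10668.6942 SEK
10668.6942 SEK × 0.090421 = 964.6739982582 USD

964.67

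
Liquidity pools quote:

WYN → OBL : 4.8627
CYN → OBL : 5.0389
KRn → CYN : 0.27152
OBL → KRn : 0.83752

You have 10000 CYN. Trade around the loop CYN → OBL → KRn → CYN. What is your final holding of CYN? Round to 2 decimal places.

10000 CYN × 5.0389 = 50389 OBL
50389 OBL × 0.83752 = 42201.79528 KRn
42201.79528 KRn × 0.27152 = 11458.6314544256 CYN

11458.63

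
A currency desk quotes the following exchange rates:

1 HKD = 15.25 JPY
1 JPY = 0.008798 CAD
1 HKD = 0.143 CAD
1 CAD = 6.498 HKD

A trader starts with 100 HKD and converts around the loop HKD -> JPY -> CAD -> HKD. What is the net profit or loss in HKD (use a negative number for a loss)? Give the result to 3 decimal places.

-12.817

100 HKD × 15.25 = 1525 JPY
1525 JPY × 0.008798 = 13.41695 CAD
13.41695 CAD × 6.498 = 87.1833411 HKD
Net change: 87.1833411 − 100 = -12.8166589 HKD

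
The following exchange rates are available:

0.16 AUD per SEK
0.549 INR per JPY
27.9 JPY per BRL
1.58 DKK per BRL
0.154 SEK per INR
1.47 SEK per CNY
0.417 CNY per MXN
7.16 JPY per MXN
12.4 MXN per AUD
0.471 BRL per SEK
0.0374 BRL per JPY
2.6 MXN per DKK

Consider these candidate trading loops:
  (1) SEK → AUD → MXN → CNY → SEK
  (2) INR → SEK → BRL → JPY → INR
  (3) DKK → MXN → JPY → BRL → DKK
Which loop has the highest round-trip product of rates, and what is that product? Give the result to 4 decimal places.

(1) 0.16 × 12.4 × 0.417 × 1.47 = 1.21617
(2) 0.154 × 0.471 × 27.9 × 0.549 = 1.11101
(3) 2.6 × 7.16 × 0.0374 × 1.58 = 1.10006
Highest is cycle (1) at 1.2162 (>1, arbitrage).

1.2162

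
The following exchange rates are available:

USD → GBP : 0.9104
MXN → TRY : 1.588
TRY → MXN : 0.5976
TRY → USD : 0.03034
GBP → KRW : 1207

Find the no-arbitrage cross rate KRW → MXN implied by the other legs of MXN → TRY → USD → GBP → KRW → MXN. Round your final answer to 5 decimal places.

Known legs of the cycle: 1.588 × 0.03034 × 0.9104 × 1207 = 52.942639995776
For no arbitrage the full-cycle product must be 1, so the missing rate is 1 / 52.942639995776 ≈ 0.0188884.

0.01889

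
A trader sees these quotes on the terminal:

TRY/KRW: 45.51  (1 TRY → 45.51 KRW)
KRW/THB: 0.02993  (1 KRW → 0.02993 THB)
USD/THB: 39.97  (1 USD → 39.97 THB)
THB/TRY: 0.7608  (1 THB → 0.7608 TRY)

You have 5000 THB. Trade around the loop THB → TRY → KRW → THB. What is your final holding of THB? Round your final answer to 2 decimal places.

5181.48

5000 THB × 0.7608 = 3804 TRY
3804 TRY × 45.51 = 173120.04 KRW
173120.04 KRW × 0.02993 = 5181.4827972 THB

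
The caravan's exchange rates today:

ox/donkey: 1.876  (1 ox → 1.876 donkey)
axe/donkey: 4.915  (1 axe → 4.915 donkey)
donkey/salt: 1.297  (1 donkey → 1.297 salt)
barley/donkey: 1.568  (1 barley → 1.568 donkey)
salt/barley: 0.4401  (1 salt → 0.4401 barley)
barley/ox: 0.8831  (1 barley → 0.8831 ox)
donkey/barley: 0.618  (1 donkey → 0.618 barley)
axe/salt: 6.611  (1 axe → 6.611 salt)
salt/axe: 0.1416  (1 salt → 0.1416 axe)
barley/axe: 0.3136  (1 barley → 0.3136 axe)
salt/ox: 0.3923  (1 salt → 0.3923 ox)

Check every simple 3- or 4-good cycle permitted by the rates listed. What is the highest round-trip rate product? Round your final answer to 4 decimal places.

1.0238

donkey→barley→ox→donkey: 0.618 × 0.8831 × 1.876 = 1.02384
donkey→salt→ox→donkey: 1.297 × 0.3923 × 1.876 = 0.95453
donkey→barley→axe→donkey: 0.618 × 0.3136 × 4.915 = 0.95255
donkey→salt→barley→ox→donkey: 1.297 × 0.4401 × 0.8831 × 1.876 = 0.94566
barley→axe→salt→barley: 0.3136 × 6.611 × 0.4401 = 0.91242
donkey→salt→axe→donkey: 1.297 × 0.1416 × 4.915 = 0.90267
donkey→salt→barley→donkey: 1.297 × 0.4401 × 1.568 = 0.89503
donkey→salt→barley→axe→donkey: 1.297 × 0.4401 × 0.3136 × 4.915 = 0.87981
Maximum is donkey→barley→ox→donkey at 1.0238; arbitrage exists.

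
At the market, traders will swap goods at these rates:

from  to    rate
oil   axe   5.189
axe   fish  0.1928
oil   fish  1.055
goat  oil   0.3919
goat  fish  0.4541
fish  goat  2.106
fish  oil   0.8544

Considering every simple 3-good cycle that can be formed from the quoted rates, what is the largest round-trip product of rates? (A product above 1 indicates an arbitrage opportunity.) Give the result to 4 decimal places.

0.8707

fish→goat→oil→fish: 2.106 × 0.3919 × 1.055 = 0.87074
fish→oil→axe→fish: 0.8544 × 5.189 × 0.1928 = 0.85478
Maximum is fish→goat→oil→fish at 0.8707; no arbitrage — every cycle loses value.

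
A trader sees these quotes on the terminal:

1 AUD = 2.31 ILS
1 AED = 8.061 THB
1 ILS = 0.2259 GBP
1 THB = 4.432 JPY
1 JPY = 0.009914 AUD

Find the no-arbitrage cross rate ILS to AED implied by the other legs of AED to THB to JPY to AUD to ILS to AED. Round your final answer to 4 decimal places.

1.2222

Known legs of the cycle: 8.061 × 4.432 × 0.009914 × 2.31 = 0.81818133411168
For no arbitrage the full-cycle product must be 1, so the missing rate is 1 / 0.81818133411168 ≈ 1.222223.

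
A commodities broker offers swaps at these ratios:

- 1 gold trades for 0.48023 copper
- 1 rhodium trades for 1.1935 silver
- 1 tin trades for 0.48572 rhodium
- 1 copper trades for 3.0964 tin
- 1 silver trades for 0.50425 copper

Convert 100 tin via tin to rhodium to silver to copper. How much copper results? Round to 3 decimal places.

29.232

100 tin × 0.48572 = 48.572 rhodium
48.572 rhodium × 1.1935 = 57.970682 silver
57.970682 silver × 0.50425 = 29.2317163985 copper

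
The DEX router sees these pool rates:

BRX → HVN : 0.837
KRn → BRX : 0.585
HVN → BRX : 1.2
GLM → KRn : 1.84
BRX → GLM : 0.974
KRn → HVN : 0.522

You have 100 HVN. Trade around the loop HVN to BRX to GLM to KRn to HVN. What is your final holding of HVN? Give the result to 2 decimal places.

112.26

100 HVN × 1.2 = 120 BRX
120 BRX × 0.974 = 116.88 GLM
116.88 GLM × 1.84 = 215.0592 KRn
215.0592 KRn × 0.522 = 112.2609024 HVN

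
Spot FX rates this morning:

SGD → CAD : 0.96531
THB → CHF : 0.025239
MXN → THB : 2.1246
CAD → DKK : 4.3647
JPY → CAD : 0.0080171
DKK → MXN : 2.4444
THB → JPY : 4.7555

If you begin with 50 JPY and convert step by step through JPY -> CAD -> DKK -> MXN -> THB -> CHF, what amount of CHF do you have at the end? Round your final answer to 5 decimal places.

50 JPY × 0.0080171 = 0.400855 CAD
0.400855 CAD × 4.3647 = 1.7496118185 DKK
1.7496118185 DKK × 2.4444 = 4.2767511291414 MXN
4.2767511291414 MXN × 2.1246 = 9.08638544897381844 THB
9.08638544897381844 THB × 0.025239 = 0.22933128234665020360716 CHF

0.22933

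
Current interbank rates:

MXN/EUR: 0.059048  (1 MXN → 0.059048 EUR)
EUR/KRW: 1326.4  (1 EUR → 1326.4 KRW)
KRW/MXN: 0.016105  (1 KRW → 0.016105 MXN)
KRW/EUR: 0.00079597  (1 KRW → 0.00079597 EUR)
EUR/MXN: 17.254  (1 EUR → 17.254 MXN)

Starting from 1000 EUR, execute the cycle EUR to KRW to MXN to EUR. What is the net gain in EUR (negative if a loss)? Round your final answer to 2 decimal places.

261.36

1000 EUR × 1326.4 = 1326400 KRW
1326400 KRW × 0.016105 = 21361.672 MXN
21361.672 MXN × 0.059048 = 1261.364008256 EUR
Net change: 1261.364008256 − 1000 = 261.364008256 EUR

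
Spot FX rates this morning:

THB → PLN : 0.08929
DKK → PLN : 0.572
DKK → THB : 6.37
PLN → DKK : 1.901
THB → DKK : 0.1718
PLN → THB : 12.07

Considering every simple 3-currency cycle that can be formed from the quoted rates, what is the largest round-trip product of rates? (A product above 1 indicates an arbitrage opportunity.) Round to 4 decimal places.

DKK→PLN→THB→DKK: 0.572 × 12.07 × 0.1718 = 1.18611
DKK→THB→PLN→DKK: 6.37 × 0.08929 × 1.901 = 1.08125
Maximum is DKK→PLN→THB→DKK at 1.1861; arbitrage exists.

1.1861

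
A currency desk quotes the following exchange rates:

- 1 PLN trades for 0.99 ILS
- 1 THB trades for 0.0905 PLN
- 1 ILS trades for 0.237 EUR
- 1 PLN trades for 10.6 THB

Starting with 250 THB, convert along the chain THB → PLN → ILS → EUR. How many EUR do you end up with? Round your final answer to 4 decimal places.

250 THB × 0.0905 = 22.625 PLN
22.625 PLN × 0.99 = 22.39875 ILS
22.39875 ILS × 0.237 = 5.30850375 EUR

5.3085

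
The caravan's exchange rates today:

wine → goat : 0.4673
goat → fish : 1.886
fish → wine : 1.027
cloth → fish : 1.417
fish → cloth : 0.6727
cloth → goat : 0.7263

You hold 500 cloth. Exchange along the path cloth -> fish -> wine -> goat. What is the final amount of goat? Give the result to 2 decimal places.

340.02

500 cloth × 1.417 = 708.5 fish
708.5 fish × 1.027 = 727.6295 wine
727.6295 wine × 0.4673 = 340.02126535 goat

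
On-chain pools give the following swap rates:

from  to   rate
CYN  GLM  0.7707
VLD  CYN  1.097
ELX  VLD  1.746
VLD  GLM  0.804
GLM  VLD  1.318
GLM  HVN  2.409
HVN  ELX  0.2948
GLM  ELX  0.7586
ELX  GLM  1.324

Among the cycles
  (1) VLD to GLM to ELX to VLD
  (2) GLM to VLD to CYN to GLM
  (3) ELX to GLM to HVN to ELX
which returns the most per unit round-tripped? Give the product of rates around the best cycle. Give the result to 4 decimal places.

1.1143

(1) 0.804 × 0.7586 × 1.746 = 1.06491
(2) 1.318 × 1.097 × 0.7707 = 1.11431
(3) 1.324 × 2.409 × 0.2948 = 0.94027
Highest is cycle (2) at 1.1143 (>1, arbitrage).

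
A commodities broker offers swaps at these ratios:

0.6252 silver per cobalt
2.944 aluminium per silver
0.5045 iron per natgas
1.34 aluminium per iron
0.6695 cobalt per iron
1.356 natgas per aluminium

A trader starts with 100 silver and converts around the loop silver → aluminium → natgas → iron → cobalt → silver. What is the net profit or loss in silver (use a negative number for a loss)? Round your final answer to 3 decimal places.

100 silver × 2.944 = 294.4 aluminium
294.4 aluminium × 1.356 = 399.2064 natgas
399.2064 natgas × 0.5045 = 201.3996288 iron
201.3996288 iron × 0.6695 = 134.8370514816 cobalt
134.8370514816 cobalt × 0.6252 = 84.30012458629632 silver
Net change: 84.30012458629632 − 100 = -15.69987541370368 silver

-15.700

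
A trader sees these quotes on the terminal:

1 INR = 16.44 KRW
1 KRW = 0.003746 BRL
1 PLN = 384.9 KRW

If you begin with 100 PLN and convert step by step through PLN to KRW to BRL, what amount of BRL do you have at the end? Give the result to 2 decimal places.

144.18

100 PLN × 384.9 = 38490 KRW
38490 KRW × 0.003746 = 144.18354 BRL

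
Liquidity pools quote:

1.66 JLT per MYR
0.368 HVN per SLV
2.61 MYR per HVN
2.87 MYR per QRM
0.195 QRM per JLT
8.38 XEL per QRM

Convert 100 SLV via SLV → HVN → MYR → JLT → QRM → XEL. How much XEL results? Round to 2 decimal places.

260.54

100 SLV × 0.368 = 36.8 HVN
36.8 HVN × 2.61 = 96.048 MYR
96.048 MYR × 1.66 = 159.43968 JLT
159.43968 JLT × 0.195 = 31.0907376 QRM
31.0907376 QRM × 8.38 = 260.540381088 XEL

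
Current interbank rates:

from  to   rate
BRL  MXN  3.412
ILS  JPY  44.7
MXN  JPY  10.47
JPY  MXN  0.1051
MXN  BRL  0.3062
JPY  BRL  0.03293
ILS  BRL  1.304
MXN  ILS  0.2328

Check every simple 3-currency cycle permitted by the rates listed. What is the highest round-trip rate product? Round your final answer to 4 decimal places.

1.1764

MXN→JPY→BRL→MXN: 10.47 × 0.03293 × 3.412 = 1.17638
MXN→ILS→JPY→MXN: 0.2328 × 44.7 × 0.1051 = 1.09369
MXN→ILS→BRL→MXN: 0.2328 × 1.304 × 3.412 = 1.03578
Maximum is MXN→JPY→BRL→MXN at 1.1764; arbitrage exists.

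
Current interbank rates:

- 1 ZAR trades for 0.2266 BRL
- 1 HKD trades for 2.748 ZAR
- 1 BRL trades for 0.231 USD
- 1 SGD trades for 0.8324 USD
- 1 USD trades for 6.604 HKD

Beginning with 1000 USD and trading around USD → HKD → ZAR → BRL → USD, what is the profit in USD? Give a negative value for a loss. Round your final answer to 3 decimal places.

1000 USD × 6.604 = 6604 HKD
6604 HKD × 2.748 = 18147.792 ZAR
18147.792 ZAR × 0.2266 = 4112.2896672 BRL
4112.2896672 BRL × 0.231 = 949.9389131232 USD
Net change: 949.9389131232 − 1000 = -50.0610868768 USD

-50.061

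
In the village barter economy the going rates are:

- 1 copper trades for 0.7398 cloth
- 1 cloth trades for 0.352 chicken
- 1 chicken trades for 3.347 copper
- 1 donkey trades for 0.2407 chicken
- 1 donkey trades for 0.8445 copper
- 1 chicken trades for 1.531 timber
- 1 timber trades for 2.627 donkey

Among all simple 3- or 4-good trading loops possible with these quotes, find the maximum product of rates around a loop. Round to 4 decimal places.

0.9681

donkey→chicken→timber→donkey: 0.2407 × 1.531 × 2.627 = 0.96808
chicken→copper→cloth→chicken: 3.347 × 0.7398 × 0.352 = 0.87159
Maximum is donkey→chicken→timber→donkey at 0.9681; no arbitrage — every cycle loses value.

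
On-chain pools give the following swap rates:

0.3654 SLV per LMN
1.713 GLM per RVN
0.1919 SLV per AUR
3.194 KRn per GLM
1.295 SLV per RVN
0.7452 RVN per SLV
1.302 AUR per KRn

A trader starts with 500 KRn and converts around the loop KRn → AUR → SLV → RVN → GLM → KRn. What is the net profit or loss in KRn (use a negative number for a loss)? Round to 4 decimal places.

500 KRn × 1.302 = 651 AUR
651 AUR × 0.1919 = 124.9269 SLV
124.9269 SLV × 0.7452 = 93.09552588 RVN
93.09552588 RVN × 1.713 = 159.47263583244 GLM
159.47263583244 GLM × 3.194 = 509.35559884881336 KRn
Net change: 509.35559884881336 − 500 = 9.35559884881336 KRn

9.3556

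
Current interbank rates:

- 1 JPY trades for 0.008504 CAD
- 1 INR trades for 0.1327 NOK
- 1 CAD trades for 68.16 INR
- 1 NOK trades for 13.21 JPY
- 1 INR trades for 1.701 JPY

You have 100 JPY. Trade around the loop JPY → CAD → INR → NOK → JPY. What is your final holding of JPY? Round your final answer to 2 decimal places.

101.61

100 JPY × 0.008504 = 0.8504 CAD
0.8504 CAD × 68.16 = 57.963264 INR
57.963264 INR × 0.1327 = 7.6917251328 NOK
7.6917251328 NOK × 13.21 = 101.607689004288 JPY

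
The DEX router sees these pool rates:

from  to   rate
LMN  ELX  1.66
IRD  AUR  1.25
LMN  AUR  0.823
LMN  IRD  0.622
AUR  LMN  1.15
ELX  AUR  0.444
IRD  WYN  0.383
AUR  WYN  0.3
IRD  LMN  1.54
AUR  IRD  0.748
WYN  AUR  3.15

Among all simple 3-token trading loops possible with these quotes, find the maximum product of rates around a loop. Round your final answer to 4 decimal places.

0.9480

AUR→IRD→LMN→AUR: 0.748 × 1.54 × 0.823 = 0.94803
WYN→AUR→IRD→WYN: 3.15 × 0.748 × 0.383 = 0.90242
AUR→LMN→IRD→AUR: 1.15 × 0.622 × 1.25 = 0.89413
AUR→LMN→ELX→AUR: 1.15 × 1.66 × 0.444 = 0.84760
Maximum is AUR→IRD→LMN→AUR at 0.9480; no arbitrage — every cycle loses value.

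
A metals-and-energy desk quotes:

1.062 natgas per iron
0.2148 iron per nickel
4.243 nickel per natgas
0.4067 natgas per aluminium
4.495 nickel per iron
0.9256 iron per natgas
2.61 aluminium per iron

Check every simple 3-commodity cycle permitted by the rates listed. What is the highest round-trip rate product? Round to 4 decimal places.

0.9825

aluminium→natgas→iron→aluminium: 0.4067 × 0.9256 × 2.61 = 0.98251
nickel→iron→natgas→nickel: 0.2148 × 1.062 × 4.243 = 0.96790
Maximum is aluminium→natgas→iron→aluminium at 0.9825; no arbitrage — every cycle loses value.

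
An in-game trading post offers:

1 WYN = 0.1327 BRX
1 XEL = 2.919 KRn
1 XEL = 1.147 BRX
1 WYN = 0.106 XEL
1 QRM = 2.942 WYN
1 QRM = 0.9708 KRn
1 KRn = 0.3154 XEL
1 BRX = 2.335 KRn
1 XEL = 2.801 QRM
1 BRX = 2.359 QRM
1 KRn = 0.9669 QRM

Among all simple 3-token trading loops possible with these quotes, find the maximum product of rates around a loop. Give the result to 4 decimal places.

BRX→QRM→WYN→BRX: 2.359 × 2.942 × 0.1327 = 0.92096
XEL→QRM→WYN→XEL: 2.801 × 2.942 × 0.106 = 0.87350
XEL→QRM→KRn→XEL: 2.801 × 0.9708 × 0.3154 = 0.85764
BRX→KRn→XEL→BRX: 2.335 × 0.3154 × 1.147 = 0.84472
Maximum is BRX→QRM→WYN→BRX at 0.9210; no arbitrage — every cycle loses value.

0.9210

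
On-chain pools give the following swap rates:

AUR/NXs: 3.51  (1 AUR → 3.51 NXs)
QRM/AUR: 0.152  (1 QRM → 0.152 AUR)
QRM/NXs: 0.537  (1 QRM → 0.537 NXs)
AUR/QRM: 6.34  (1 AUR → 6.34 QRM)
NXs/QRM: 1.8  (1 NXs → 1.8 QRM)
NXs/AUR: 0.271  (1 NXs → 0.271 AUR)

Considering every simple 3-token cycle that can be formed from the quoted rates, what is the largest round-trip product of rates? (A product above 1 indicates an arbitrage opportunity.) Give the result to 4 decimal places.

0.9603

QRM→AUR→NXs→QRM: 0.152 × 3.51 × 1.8 = 0.96034
QRM→NXs→AUR→QRM: 0.537 × 0.271 × 6.34 = 0.92264
Maximum is QRM→AUR→NXs→QRM at 0.9603; no arbitrage — every cycle loses value.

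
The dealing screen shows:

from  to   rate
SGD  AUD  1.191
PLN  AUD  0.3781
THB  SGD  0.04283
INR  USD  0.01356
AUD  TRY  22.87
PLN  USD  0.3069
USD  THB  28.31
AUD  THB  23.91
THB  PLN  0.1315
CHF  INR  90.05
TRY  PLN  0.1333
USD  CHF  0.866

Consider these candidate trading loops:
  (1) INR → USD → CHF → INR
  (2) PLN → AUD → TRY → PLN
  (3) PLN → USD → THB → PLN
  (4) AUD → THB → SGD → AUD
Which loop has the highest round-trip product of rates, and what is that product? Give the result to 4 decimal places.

(1) 0.01356 × 0.866 × 90.05 = 1.05745
(2) 0.3781 × 22.87 × 0.1333 = 1.15266
(3) 0.3069 × 28.31 × 0.1315 = 1.14252
(4) 23.91 × 0.04283 × 1.191 = 1.21966
Highest is cycle (4) at 1.2197 (>1, arbitrage).

1.2197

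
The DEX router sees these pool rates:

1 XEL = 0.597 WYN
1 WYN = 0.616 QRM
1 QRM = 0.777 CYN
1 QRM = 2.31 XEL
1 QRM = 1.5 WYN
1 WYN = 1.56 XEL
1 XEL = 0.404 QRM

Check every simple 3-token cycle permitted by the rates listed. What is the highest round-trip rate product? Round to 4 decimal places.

0.9454

WYN→XEL→QRM→WYN: 1.56 × 0.404 × 1.5 = 0.94536
WYN→QRM→XEL→WYN: 0.616 × 2.31 × 0.597 = 0.84951
Maximum is WYN→XEL→QRM→WYN at 0.9454; no arbitrage — every cycle loses value.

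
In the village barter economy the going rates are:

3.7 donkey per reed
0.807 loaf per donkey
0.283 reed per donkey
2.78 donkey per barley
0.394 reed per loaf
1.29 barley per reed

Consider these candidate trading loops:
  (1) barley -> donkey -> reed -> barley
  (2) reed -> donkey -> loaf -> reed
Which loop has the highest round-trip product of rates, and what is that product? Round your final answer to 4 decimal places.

1.1764

(1) 2.78 × 0.283 × 1.29 = 1.01489
(2) 3.7 × 0.807 × 0.394 = 1.17644
Highest is cycle (2) at 1.1764 (>1, arbitrage).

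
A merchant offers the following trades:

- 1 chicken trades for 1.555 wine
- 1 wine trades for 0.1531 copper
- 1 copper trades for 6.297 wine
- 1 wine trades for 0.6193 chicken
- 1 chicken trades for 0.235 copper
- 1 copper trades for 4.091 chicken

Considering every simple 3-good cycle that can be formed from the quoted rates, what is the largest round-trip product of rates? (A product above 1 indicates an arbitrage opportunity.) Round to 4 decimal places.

copper→chicken→wine→copper: 4.091 × 1.555 × 0.1531 = 0.97395
copper→wine→chicken→copper: 6.297 × 0.6193 × 0.235 = 0.91644
Maximum is copper→chicken→wine→copper at 0.9739; no arbitrage — every cycle loses value.

0.9739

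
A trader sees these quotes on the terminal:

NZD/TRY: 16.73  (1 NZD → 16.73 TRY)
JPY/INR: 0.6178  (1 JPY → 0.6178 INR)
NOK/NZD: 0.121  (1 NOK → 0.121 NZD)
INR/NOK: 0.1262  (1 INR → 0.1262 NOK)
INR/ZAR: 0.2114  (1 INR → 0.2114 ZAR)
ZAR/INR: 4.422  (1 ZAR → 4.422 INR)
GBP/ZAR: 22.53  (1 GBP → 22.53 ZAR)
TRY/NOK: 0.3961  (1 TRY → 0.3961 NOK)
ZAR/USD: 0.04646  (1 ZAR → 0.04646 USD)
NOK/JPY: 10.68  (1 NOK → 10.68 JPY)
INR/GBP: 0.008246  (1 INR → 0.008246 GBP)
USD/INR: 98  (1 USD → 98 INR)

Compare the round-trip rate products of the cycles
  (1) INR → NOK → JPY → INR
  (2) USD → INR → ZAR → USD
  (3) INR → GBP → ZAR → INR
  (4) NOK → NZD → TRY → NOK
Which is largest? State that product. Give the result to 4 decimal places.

0.9625

(1) 0.1262 × 10.68 × 0.6178 = 0.83268
(2) 98 × 0.2114 × 0.04646 = 0.96252
(3) 0.008246 × 22.53 × 4.422 = 0.82153
(4) 0.121 × 16.73 × 0.3961 = 0.80184
Highest is cycle (2) at 0.9625 (≤1, no arbitrage).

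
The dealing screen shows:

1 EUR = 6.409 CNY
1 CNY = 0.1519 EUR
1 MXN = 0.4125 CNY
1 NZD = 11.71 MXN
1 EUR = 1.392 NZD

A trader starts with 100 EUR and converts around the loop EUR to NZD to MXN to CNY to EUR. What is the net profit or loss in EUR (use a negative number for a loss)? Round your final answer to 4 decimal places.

2.1358

100 EUR × 1.392 = 139.2 NZD
139.2 NZD × 11.71 = 1630.032 MXN
1630.032 MXN × 0.4125 = 672.3882 CNY
672.3882 CNY × 0.1519 = 102.13576758 EUR
Net change: 102.13576758 − 100 = 2.13576758 EUR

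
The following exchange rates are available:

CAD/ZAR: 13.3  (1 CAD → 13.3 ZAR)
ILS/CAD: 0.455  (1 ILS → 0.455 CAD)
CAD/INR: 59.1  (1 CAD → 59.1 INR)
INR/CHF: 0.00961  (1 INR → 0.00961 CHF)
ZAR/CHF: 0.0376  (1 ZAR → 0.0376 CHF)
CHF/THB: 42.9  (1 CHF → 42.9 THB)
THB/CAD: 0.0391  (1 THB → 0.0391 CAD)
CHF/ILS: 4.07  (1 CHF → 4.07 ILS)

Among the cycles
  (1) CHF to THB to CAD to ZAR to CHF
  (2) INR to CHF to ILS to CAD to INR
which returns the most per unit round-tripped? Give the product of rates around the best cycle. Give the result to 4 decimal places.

1.0518

(1) 42.9 × 0.0391 × 13.3 × 0.0376 = 0.83883
(2) 0.00961 × 4.07 × 0.455 × 59.1 = 1.05176
Highest is cycle (2) at 1.0518 (>1, arbitrage).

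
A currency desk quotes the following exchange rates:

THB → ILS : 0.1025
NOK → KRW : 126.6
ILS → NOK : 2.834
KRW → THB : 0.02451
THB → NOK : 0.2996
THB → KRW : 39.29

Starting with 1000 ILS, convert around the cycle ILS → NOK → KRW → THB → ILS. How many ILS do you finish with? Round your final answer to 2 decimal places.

901.37

1000 ILS × 2.834 = 2834 NOK
2834 NOK × 126.6 = 358784.4 KRW
358784.4 KRW × 0.02451 = 8793.805644 THB
8793.805644 THB × 0.1025 = 901.36507851 ILS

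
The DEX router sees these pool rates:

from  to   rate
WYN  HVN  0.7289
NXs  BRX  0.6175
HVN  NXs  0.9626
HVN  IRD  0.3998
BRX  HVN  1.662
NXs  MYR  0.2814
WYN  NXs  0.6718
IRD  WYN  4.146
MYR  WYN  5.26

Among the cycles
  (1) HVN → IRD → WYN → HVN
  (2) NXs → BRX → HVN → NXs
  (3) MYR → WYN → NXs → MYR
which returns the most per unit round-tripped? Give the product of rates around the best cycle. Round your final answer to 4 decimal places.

(1) 0.3998 × 4.146 × 0.7289 = 1.20820
(2) 0.6175 × 1.662 × 0.9626 = 0.98790
(3) 5.26 × 0.6718 × 0.2814 = 0.99437
Highest is cycle (1) at 1.2082 (>1, arbitrage).

1.2082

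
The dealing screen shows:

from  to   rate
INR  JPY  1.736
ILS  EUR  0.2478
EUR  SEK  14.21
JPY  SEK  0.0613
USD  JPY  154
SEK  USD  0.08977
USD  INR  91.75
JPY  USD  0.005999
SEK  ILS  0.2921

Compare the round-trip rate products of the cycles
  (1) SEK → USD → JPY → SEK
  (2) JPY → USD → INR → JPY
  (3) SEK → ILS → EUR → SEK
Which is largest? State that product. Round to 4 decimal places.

(1) 0.08977 × 154 × 0.0613 = 0.84745
(2) 0.005999 × 91.75 × 1.736 = 0.95551
(3) 0.2921 × 0.2478 × 14.21 = 1.02855
Highest is cycle (3) at 1.0286 (>1, arbitrage).

1.0286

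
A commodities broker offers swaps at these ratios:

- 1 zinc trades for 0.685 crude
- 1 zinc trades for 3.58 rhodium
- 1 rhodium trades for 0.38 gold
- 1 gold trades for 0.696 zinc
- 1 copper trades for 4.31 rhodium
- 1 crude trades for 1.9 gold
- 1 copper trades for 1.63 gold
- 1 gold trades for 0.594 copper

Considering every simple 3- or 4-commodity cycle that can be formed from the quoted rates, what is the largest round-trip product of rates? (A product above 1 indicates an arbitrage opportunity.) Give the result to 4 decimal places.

0.9729

copper→rhodium→gold→copper: 4.31 × 0.38 × 0.594 = 0.97285
gold→zinc→rhodium→gold: 0.696 × 3.58 × 0.38 = 0.94684
crude→gold→zinc→crude: 1.9 × 0.696 × 0.685 = 0.90584
Maximum is copper→rhodium→gold→copper at 0.9729; no arbitrage — every cycle loses value.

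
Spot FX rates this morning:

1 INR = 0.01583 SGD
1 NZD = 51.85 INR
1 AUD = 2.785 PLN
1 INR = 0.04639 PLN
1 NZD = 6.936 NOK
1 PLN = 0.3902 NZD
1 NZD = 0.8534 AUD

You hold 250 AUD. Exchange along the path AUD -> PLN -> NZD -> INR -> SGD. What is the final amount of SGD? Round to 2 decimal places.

250 AUD × 2.785 = 696.25 PLN
696.25 PLN × 0.3902 = 271.67675 NZD
271.67675 NZD × 51.85 = 14086.4394875 INR
14086.4394875 INR × 0.01583 = 222.988337087125 SGD

222.99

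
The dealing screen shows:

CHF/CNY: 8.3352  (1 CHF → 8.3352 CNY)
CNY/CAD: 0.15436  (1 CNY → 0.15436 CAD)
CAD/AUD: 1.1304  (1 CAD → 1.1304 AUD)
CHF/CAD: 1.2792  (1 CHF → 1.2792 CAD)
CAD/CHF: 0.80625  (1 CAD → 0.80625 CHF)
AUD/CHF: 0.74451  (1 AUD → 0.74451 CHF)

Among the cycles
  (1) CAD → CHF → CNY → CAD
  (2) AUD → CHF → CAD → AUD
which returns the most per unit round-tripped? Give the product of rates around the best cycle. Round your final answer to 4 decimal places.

(1) 0.80625 × 8.3352 × 0.15436 = 1.03734
(2) 0.74451 × 1.2792 × 1.1304 = 1.07657
Highest is cycle (2) at 1.0766 (>1, arbitrage).

1.0766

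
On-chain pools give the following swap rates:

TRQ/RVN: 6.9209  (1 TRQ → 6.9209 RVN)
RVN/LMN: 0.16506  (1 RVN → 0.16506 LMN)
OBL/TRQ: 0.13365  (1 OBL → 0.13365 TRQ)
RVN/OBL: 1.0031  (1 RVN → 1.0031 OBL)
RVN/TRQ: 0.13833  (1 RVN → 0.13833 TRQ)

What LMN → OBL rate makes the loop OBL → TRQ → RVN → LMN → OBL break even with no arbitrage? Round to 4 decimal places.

6.5498

Known legs of the cycle: 0.13365 × 6.9209 × 0.16506 = 0.1526769157221
For no arbitrage the full-cycle product must be 1, so the missing rate is 1 / 0.1526769157221 ≈ 6.549779.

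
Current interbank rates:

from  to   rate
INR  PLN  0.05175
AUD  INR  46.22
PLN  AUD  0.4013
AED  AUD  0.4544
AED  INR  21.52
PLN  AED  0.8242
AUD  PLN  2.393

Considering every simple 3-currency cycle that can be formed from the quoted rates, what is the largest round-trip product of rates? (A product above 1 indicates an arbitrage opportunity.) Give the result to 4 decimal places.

AUD→INR→PLN→AUD: 46.22 × 0.05175 × 0.4013 = 0.95986
AED→INR→PLN→AED: 21.52 × 0.05175 × 0.8242 = 0.91788
AED→AUD→PLN→AED: 0.4544 × 2.393 × 0.8242 = 0.89622
Maximum is AUD→INR→PLN→AUD at 0.9599; no arbitrage — every cycle loses value.

0.9599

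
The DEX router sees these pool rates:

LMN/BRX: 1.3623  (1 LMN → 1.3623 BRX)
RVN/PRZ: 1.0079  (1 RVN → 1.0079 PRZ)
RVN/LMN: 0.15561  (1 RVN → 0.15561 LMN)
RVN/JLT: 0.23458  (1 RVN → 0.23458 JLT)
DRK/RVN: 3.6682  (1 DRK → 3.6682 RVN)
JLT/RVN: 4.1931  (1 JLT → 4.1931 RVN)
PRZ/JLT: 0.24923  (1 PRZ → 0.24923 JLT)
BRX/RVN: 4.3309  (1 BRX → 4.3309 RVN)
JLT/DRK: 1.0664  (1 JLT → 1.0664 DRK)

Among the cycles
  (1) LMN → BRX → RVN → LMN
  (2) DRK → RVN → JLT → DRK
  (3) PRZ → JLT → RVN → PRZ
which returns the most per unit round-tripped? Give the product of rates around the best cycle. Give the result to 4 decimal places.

1.0533

(1) 1.3623 × 4.3309 × 0.15561 = 0.91810
(2) 3.6682 × 0.23458 × 1.0664 = 0.91762
(3) 0.24923 × 4.1931 × 1.0079 = 1.05330
Highest is cycle (3) at 1.0533 (>1, arbitrage).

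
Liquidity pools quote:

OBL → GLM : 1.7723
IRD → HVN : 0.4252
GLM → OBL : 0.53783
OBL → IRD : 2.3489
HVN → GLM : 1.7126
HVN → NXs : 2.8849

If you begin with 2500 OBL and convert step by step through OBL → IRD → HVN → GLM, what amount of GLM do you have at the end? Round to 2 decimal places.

2500 OBL × 2.3489 = 5872.25 IRD
5872.25 IRD × 0.4252 = 2496.8807 HVN
2496.8807 HVN × 1.7126 = 4276.15788682 GLM

4276.16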